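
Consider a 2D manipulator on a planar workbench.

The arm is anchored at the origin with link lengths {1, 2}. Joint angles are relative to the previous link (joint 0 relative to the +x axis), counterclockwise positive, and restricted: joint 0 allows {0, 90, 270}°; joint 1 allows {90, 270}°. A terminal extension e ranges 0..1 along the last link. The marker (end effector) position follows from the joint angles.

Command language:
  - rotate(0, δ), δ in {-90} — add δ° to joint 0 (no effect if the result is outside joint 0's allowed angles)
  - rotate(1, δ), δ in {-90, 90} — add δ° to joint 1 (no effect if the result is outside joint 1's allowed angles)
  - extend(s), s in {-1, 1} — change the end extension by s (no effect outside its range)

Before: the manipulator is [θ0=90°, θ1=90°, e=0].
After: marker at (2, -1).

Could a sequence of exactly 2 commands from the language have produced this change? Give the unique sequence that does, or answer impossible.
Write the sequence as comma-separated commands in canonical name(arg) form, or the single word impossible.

rotate(0, -90), rotate(0, -90)

t0: [θ0=90°, θ1=90°, e=0]
1. rotate(0, -90) → [θ0=0°, θ1=90°, e=0]
2. rotate(0, -90) → [θ0=270°, θ1=90°, e=0]
no rival 2-sequence matches.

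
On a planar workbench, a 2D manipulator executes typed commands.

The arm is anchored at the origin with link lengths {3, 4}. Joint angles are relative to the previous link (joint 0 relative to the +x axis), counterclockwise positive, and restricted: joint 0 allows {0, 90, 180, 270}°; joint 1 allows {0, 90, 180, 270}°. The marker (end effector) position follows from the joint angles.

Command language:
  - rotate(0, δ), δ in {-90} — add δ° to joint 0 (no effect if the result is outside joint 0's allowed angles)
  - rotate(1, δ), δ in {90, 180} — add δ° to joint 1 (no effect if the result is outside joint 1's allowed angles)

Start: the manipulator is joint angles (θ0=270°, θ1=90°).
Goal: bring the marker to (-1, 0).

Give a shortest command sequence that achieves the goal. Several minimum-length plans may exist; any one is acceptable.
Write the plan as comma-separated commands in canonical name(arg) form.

initial: joint angles (θ0=270°, θ1=90°)
step 1 (rotate(1, 90)): joint angles (θ0=270°, θ1=180°)
step 2 (rotate(0, -90)): joint angles (θ0=180°, θ1=180°)
step 3 (rotate(0, -90)): joint angles (θ0=90°, θ1=180°)
step 4 (rotate(0, -90)): joint angles (θ0=0°, θ1=180°)
shorter routes all fall short; 4 is best.

rotate(1, 90), rotate(0, -90), rotate(0, -90), rotate(0, -90)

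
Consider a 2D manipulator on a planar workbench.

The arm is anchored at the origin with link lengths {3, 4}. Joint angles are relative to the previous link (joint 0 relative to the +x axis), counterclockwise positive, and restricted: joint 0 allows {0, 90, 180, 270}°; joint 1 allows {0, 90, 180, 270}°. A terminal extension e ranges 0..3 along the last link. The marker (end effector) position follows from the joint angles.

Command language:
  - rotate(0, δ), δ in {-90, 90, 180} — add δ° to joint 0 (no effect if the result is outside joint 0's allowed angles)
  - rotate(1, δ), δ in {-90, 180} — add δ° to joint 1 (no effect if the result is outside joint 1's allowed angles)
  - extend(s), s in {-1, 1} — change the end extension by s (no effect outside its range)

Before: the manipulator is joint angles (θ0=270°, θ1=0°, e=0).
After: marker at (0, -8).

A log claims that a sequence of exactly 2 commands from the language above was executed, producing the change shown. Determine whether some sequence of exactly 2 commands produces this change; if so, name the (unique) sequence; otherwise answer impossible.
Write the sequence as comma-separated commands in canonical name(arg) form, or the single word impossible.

key: order matters: swapping extend(-1) and extend(1) lands elsewhere
start: joint angles (θ0=270°, θ1=0°, e=0)
t=1 extend(-1) ⇒ joint angles (θ0=270°, θ1=0°, e=0)
t=2 extend(1) ⇒ joint angles (θ0=270°, θ1=0°, e=1)
all 49 alternatives checked — unique.

extend(-1), extend(1)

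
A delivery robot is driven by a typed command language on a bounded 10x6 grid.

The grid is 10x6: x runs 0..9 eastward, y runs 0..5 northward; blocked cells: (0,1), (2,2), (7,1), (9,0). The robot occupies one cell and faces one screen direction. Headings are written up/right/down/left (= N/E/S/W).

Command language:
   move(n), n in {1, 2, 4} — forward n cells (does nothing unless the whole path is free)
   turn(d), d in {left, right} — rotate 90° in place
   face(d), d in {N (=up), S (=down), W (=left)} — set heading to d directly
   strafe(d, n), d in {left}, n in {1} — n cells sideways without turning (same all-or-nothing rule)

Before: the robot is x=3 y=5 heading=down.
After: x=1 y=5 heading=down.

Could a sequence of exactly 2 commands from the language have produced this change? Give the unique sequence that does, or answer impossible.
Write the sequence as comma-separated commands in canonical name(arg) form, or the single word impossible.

impossible

all 81 sequences checked — none match.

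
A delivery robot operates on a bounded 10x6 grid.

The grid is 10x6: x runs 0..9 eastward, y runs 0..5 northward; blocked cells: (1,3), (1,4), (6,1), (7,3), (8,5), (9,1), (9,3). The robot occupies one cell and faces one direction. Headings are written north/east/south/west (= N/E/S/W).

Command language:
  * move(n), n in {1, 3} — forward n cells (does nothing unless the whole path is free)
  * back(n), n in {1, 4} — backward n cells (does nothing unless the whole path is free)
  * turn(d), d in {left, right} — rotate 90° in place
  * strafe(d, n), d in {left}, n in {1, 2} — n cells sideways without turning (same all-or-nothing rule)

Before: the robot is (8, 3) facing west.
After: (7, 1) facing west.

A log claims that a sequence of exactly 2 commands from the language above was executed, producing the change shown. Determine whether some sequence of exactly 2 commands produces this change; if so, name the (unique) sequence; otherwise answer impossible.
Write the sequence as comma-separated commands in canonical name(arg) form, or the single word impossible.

strafe(left, 2), move(1)

key: still facing W at the end — nothing in the sequence rotates
from: (8, 3) facing west
t=1 strafe(left, 2) ⇒ (8, 1) facing west
t=2 move(1) ⇒ (7, 1) facing west
all 64 alternatives checked — unique.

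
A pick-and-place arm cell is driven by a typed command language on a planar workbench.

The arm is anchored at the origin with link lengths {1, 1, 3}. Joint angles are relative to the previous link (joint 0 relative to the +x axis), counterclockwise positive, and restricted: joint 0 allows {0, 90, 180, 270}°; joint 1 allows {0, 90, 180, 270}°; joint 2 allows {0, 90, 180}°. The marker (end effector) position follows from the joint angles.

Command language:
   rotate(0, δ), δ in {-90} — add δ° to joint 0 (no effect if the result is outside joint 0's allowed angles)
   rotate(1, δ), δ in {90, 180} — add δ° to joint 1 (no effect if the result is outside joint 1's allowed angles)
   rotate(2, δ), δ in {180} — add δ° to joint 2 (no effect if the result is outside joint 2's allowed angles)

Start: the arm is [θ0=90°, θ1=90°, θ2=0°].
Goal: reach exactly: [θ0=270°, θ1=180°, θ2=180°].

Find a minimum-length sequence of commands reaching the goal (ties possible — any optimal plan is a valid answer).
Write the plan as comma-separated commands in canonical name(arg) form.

rotate(0, -90), rotate(0, -90), rotate(1, 90), rotate(2, 180)

from: [θ0=90°, θ1=90°, θ2=0°]
step 1 (rotate(0, -90)): [θ0=0°, θ1=90°, θ2=0°]
step 2 (rotate(0, -90)): [θ0=270°, θ1=90°, θ2=0°]
step 3 (rotate(1, 90)): [θ0=270°, θ1=180°, θ2=0°]
step 4 (rotate(2, 180)): [θ0=270°, θ1=180°, θ2=180°]
no 3-step plan works, so 4 is optimal.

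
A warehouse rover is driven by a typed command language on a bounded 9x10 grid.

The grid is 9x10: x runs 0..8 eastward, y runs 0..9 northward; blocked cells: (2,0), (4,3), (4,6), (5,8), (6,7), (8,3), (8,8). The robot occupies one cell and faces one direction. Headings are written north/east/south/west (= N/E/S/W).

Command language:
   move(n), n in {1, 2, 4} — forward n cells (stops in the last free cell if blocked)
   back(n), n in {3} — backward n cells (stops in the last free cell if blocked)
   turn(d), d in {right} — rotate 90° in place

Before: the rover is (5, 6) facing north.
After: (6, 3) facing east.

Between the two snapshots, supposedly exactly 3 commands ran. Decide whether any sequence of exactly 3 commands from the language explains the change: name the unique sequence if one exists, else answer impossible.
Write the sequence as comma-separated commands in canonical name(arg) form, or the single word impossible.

key: order matters: swapping back(3) and move(1) lands elsewhere
begin: (5, 6) facing north
t=1 back(3) ⇒ (5, 3) facing north
t=2 turn(right) ⇒ (5, 3) facing east
t=3 move(1) ⇒ (6, 3) facing east
uniquely the one of 125 3-step routes that fits.

back(3), turn(right), move(1)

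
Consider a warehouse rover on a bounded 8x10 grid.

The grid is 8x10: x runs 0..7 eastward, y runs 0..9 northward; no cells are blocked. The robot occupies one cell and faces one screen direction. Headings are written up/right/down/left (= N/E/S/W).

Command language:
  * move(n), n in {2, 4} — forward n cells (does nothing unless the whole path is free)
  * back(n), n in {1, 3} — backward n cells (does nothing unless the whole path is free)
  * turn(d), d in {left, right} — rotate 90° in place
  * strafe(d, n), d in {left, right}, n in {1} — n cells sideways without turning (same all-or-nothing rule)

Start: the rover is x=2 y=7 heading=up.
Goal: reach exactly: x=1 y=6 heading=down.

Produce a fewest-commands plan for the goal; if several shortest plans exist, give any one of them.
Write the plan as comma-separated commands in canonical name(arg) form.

turn(left), strafe(left, 1), turn(left), strafe(right, 1)

start: x=2 y=7 heading=up
1. turn(left) → x=2 y=7 heading=left
2. strafe(left, 1) → x=2 y=6 heading=left
3. turn(left) → x=2 y=6 heading=down
4. strafe(right, 1) → x=1 y=6 heading=down
no 3-step plan works, so 4 is optimal.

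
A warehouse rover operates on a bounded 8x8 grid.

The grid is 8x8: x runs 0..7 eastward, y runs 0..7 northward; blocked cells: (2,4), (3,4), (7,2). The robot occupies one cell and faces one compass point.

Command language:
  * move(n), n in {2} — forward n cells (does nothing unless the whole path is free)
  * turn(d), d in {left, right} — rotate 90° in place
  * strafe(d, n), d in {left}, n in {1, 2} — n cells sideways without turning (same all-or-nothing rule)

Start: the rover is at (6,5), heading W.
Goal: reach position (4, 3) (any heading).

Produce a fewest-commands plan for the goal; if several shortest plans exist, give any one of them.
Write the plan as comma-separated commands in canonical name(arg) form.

begin: at (6,5), heading W
[1] after move(2): at (4,5), heading W
[2] after strafe(left, 2): at (4,3), heading W
shorter routes all fall short; 2 is best.

move(2), strafe(left, 2)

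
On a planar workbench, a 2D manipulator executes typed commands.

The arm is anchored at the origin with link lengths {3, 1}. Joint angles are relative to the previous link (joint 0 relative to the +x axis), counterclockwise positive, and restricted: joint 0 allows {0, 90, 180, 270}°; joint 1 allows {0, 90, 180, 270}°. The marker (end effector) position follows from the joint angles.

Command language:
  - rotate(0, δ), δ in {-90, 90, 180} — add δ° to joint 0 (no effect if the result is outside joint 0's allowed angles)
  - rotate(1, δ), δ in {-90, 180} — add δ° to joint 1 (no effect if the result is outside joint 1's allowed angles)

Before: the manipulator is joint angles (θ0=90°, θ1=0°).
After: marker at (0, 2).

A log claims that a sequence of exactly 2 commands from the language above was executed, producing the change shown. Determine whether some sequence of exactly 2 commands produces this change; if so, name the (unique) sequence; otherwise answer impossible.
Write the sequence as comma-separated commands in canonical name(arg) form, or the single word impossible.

rotate(1, -90), rotate(1, -90)

from: joint angles (θ0=90°, θ1=0°)
step 1 (rotate(1, -90)): joint angles (θ0=90°, θ1=270°)
step 2 (rotate(1, -90)): joint angles (θ0=90°, θ1=180°)
no rival 2-sequence matches.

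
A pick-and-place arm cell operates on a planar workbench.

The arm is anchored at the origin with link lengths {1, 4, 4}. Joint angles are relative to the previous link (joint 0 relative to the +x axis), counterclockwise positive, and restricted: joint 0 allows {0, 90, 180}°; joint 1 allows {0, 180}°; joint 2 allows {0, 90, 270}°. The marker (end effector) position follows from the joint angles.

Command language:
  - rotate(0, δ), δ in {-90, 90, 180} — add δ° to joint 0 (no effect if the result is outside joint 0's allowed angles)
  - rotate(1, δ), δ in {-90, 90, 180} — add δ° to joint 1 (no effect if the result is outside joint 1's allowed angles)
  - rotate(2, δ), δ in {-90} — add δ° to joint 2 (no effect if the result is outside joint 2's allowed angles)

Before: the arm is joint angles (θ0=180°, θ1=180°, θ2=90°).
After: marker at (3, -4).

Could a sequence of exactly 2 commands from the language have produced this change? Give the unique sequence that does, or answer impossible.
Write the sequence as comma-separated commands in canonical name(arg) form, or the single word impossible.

rotate(2, -90), rotate(2, -90)

begin: joint angles (θ0=180°, θ1=180°, θ2=90°)
t=1 rotate(2, -90) ⇒ joint angles (θ0=180°, θ1=180°, θ2=0°)
t=2 rotate(2, -90) ⇒ joint angles (θ0=180°, θ1=180°, θ2=270°)
no other 2-command option fits: unique.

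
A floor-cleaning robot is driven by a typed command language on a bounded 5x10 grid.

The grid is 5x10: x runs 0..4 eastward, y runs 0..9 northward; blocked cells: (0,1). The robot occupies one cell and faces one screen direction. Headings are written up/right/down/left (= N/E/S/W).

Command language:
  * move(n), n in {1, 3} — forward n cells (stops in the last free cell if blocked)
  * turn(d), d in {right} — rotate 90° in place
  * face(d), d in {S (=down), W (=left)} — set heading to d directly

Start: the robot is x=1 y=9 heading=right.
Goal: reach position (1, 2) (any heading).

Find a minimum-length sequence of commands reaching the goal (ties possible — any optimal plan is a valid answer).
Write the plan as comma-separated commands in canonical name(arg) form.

face(S), move(3), move(3), move(1)

t0: x=1 y=9 heading=right
[1] after face(S): x=1 y=9 heading=down
[2] after move(3): x=1 y=6 heading=down
[3] after move(3): x=1 y=3 heading=down
[4] after move(1): x=1 y=2 heading=down
nothing shorter than 4 reaches the goal.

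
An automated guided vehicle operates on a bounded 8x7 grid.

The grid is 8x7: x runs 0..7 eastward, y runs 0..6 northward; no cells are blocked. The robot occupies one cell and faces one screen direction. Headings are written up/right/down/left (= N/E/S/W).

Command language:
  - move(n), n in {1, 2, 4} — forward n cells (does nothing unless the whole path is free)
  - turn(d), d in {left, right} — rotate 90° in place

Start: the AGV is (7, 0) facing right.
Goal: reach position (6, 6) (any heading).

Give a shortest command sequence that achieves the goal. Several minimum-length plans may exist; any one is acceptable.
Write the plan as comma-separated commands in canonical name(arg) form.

turn(left), move(2), move(4), turn(left), move(1)

t0: (7, 0) facing right
t=1 turn(left) ⇒ (7, 0) facing up
t=2 move(2) ⇒ (7, 2) facing up
t=3 move(4) ⇒ (7, 6) facing up
t=4 turn(left) ⇒ (7, 6) facing left
t=5 move(1) ⇒ (6, 6) facing left
shorter routes all fall short; 5 is best.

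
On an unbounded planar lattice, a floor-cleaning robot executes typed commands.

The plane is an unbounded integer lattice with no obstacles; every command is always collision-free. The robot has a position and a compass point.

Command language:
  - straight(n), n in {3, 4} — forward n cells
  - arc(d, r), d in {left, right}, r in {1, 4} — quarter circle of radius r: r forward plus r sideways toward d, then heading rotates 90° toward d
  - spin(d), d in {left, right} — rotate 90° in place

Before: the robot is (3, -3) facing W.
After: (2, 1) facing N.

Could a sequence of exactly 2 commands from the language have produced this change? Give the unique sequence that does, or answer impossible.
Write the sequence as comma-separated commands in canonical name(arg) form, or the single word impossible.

key: position moved to (2,1) AND the heading swung to N — translation plus rotation needed
start: (3, -3) facing W
1. arc(right, 1) → (2, -2) facing N
2. straight(3) → (2, 1) facing N
no rival 2-sequence matches.

arc(right, 1), straight(3)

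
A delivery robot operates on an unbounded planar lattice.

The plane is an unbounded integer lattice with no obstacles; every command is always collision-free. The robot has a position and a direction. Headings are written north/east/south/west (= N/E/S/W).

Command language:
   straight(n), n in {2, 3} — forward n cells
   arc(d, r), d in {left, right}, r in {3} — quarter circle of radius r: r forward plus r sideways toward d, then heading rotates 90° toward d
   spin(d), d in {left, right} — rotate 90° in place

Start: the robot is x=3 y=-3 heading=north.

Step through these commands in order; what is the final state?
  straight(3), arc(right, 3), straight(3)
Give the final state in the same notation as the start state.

x=9 y=3 heading=east

start: x=3 y=-3 heading=north
1. straight(3) → x=3 y=0 heading=north
2. arc(right, 3) → x=6 y=3 heading=east
3. straight(3) → x=9 y=3 heading=east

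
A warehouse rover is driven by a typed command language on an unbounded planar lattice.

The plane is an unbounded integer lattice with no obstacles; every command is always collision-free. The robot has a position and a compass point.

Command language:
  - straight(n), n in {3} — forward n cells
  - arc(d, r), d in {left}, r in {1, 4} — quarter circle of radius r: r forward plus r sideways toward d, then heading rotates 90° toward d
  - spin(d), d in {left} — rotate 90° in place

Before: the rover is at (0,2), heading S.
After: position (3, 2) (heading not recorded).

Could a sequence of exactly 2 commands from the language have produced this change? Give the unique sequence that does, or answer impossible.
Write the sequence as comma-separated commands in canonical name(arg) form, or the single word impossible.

key: running straight(3) before spin(left) would end elsewhere — order is forced
start: at (0,2), heading S
t=1 spin(left) ⇒ at (0,2), heading E
t=2 straight(3) ⇒ at (3,2), heading E
uniquely the one of 16 2-step routes that fits.

spin(left), straight(3)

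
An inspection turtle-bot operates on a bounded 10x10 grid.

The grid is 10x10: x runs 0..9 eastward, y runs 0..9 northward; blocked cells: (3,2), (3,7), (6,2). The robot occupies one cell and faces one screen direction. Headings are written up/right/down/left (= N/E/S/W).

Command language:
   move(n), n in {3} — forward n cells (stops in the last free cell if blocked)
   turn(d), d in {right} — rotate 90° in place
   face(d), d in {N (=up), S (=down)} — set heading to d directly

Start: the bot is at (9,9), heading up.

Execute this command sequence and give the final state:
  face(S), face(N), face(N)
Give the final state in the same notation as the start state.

at (9,9), heading up

initial: at (9,9), heading up
t=1 face(S) ⇒ at (9,9), heading down
t=2 face(N) ⇒ at (9,9), heading up
t=3 face(N) ⇒ at (9,9), heading up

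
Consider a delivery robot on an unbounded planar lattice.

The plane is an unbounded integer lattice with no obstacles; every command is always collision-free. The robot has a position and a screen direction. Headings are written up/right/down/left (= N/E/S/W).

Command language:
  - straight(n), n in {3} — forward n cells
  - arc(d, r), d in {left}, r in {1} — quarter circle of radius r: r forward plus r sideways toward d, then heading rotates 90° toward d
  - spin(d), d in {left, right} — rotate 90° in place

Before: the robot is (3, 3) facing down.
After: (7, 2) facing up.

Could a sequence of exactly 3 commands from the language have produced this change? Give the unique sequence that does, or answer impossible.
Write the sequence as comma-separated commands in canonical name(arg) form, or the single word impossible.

arc(left, 1), straight(3), spin(left)

key: running spin(left) before arc(left, 1) would end elsewhere — order is forced
t0: (3, 3) facing down
t=1 arc(left, 1) ⇒ (4, 2) facing right
t=2 straight(3) ⇒ (7, 2) facing right
t=3 spin(left) ⇒ (7, 2) facing up
uniquely the one of 64 3-step routes that fits.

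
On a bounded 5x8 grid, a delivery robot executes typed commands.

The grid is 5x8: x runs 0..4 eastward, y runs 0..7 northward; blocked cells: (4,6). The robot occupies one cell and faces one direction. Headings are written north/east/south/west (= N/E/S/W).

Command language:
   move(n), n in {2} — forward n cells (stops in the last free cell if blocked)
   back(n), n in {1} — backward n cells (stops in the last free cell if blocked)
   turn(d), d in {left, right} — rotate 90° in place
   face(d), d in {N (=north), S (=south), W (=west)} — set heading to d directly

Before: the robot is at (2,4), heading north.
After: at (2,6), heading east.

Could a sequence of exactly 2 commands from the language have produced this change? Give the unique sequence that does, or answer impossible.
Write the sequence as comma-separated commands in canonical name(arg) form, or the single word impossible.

key: order matters: swapping move(2) and turn(right) lands elsewhere
start: at (2,4), heading north
step 1 (move(2)): at (2,6), heading north
step 2 (turn(right)): at (2,6), heading east
all 49 alternatives checked — unique.

move(2), turn(right)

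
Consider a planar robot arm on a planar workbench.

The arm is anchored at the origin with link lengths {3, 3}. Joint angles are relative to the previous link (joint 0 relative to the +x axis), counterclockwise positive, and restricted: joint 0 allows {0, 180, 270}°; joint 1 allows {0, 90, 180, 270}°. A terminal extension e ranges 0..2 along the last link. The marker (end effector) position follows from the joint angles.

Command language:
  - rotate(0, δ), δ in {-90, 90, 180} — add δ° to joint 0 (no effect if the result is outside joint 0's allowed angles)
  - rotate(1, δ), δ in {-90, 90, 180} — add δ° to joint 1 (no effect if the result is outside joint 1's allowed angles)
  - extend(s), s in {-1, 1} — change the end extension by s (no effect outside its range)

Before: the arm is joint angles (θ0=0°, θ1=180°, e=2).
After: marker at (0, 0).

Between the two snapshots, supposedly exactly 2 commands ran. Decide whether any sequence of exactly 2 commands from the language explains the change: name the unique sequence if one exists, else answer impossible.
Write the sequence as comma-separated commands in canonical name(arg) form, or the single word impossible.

extend(-1), extend(-1)

start: joint angles (θ0=0°, θ1=180°, e=2)
step 1 (extend(-1)): joint angles (θ0=0°, θ1=180°, e=1)
step 2 (extend(-1)): joint angles (θ0=0°, θ1=180°, e=0)
all 64 alternatives checked — unique.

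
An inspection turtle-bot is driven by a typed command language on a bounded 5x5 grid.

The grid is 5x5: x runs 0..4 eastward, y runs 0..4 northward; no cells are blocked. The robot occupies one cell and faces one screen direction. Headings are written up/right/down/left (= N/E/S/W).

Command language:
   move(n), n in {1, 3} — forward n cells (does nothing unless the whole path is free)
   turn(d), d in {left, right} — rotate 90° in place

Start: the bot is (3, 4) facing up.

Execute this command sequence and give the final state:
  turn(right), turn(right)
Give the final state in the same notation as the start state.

from: (3, 4) facing up
1. turn(right) → (3, 4) facing right
2. turn(right) → (3, 4) facing down

(3, 4) facing down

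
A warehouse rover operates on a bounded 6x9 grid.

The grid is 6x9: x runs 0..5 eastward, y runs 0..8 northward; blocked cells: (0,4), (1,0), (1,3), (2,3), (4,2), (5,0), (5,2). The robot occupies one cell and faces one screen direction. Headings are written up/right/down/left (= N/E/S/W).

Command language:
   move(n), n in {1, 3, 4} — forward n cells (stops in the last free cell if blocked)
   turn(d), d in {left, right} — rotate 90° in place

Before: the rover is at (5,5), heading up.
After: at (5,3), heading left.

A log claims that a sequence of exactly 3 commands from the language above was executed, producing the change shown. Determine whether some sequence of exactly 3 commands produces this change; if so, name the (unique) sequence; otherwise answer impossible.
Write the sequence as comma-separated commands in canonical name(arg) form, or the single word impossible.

no 3-step route produces this change.

impossible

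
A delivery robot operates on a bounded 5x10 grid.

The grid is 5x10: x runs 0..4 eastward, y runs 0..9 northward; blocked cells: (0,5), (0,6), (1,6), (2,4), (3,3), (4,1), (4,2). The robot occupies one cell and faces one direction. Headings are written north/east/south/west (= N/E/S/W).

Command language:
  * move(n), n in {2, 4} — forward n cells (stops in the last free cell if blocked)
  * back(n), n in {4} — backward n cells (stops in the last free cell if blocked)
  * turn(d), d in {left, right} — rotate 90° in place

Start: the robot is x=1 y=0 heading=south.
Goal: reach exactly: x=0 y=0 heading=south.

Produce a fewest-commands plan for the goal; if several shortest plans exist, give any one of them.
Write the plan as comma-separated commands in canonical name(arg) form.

start: x=1 y=0 heading=south
step 1 (turn(right)): x=1 y=0 heading=west
step 2 (move(4)): x=0 y=0 heading=west
step 3 (turn(left)): x=0 y=0 heading=south
nothing shorter than 3 reaches the goal.

turn(right), move(4), turn(left)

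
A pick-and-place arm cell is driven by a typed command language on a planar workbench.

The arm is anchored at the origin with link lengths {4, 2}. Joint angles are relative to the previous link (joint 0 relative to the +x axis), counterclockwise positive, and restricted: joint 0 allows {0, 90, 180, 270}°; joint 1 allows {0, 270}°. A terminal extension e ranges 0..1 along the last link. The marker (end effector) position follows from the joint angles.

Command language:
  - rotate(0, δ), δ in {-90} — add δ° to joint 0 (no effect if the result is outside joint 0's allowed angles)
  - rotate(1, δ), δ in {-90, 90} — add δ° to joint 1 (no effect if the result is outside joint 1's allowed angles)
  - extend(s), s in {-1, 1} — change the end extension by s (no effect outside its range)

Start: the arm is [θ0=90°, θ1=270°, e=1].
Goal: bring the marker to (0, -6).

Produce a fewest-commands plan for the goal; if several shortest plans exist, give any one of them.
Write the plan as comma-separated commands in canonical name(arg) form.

start: [θ0=90°, θ1=270°, e=1]
1. rotate(0, -90) → [θ0=0°, θ1=270°, e=1]
2. rotate(0, -90) → [θ0=270°, θ1=270°, e=1]
3. rotate(1, 90) → [θ0=270°, θ1=0°, e=1]
4. extend(-1) → [θ0=270°, θ1=0°, e=0]
minimal: 4 command(s), checked below 4.

rotate(0, -90), rotate(0, -90), rotate(1, 90), extend(-1)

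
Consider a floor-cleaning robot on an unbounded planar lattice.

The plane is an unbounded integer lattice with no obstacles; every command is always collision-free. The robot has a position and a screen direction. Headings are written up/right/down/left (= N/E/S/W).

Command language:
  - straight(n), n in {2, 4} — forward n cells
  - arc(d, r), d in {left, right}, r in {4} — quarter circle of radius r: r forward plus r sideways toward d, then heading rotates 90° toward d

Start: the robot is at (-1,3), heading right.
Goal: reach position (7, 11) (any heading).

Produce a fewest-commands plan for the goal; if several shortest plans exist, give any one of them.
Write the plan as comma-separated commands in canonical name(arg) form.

begin: at (-1,3), heading right
1. arc(left, 4) → at (3,7), heading up
2. arc(right, 4) → at (7,11), heading right
minimal: 2 command(s), checked below 2.

arc(left, 4), arc(right, 4)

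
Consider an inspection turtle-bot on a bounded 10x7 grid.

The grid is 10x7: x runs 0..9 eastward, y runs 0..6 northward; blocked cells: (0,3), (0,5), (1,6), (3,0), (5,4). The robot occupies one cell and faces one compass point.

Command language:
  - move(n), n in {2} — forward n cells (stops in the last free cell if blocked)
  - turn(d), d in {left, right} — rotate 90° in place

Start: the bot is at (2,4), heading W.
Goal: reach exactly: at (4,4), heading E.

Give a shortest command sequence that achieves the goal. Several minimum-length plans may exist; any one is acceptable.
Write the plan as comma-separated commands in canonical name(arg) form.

start: at (2,4), heading W
t=1 turn(right) ⇒ at (2,4), heading N
t=2 turn(right) ⇒ at (2,4), heading E
t=3 move(2) ⇒ at (4,4), heading E
minimal: 3 command(s), checked below 3.

turn(right), turn(right), move(2)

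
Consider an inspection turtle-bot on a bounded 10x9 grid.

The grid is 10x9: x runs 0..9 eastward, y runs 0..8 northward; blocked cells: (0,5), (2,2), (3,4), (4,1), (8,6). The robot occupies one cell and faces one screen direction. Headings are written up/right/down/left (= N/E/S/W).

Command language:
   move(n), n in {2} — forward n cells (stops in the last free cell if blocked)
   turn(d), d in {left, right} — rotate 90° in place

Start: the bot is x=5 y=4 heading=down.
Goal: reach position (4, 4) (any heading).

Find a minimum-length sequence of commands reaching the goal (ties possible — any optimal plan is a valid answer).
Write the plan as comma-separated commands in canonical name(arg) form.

turn(right), move(2)

begin: x=5 y=4 heading=down
step 1 (turn(right)): x=5 y=4 heading=left
step 2 (move(2)): x=4 y=4 heading=left
no 1-step plan works, so 2 is optimal.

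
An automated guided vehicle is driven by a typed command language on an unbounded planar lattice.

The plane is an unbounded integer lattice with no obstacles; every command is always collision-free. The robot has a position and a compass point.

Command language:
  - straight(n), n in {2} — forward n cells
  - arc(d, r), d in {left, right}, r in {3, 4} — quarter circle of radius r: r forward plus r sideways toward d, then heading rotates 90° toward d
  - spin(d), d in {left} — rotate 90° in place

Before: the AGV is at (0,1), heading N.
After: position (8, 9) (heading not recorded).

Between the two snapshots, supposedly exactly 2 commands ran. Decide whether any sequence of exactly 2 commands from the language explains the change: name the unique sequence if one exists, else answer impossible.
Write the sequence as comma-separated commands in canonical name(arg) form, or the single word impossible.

key: running arc(left, 4) before arc(right, 4) would end elsewhere — order is forced
start: at (0,1), heading N
[1] after arc(right, 4): at (4,5), heading E
[2] after arc(left, 4): at (8,9), heading N
no other 2-command option fits: unique.

arc(right, 4), arc(left, 4)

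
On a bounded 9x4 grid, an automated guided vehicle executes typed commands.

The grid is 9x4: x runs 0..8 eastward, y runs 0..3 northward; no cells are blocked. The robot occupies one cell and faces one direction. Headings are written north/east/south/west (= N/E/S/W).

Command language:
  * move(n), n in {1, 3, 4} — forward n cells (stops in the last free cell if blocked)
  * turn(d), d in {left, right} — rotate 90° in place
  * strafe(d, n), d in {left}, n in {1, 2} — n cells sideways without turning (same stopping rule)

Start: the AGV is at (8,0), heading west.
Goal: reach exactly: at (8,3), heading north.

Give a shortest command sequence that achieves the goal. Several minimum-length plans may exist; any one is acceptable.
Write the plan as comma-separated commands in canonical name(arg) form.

turn(right), move(4)

t0: at (8,0), heading west
1. turn(right) → at (8,0), heading north
2. move(4) → at (8,3), heading north
nothing shorter than 2 reaches the goal.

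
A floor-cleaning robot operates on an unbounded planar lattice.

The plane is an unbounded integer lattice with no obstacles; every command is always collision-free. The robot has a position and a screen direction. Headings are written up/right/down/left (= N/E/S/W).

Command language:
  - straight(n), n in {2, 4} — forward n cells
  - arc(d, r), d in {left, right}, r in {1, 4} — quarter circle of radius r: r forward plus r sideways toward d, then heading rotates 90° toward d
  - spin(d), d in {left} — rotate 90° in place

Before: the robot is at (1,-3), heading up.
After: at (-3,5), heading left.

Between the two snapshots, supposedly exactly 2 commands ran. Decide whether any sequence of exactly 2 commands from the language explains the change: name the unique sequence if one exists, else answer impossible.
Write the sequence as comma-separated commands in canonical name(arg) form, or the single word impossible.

key: cell and facing (now W) both changed — the 2 commands mix motion and turning
initial: at (1,-3), heading up
t=1 straight(4) ⇒ at (1,1), heading up
t=2 arc(left, 4) ⇒ at (-3,5), heading left
all 49 alternatives checked — unique.

straight(4), arc(left, 4)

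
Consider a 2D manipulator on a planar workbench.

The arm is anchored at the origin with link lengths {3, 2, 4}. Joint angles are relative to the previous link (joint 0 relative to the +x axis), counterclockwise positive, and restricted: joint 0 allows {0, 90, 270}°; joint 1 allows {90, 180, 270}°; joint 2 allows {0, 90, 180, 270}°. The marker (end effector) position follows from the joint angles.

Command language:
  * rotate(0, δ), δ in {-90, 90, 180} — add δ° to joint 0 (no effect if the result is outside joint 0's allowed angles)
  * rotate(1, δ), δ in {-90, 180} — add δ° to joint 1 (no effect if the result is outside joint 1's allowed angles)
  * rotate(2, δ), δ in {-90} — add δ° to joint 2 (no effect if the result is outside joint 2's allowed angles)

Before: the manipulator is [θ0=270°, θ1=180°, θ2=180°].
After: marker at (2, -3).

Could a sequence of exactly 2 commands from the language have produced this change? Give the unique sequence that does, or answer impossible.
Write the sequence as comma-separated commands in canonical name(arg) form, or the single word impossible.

key: running rotate(1, 180) before rotate(1, -90) would end elsewhere — order is forced
from: [θ0=270°, θ1=180°, θ2=180°]
step 1 (rotate(1, -90)): [θ0=270°, θ1=90°, θ2=180°]
step 2 (rotate(1, 180)): [θ0=270°, θ1=270°, θ2=180°]
no rival 2-sequence matches.

rotate(1, -90), rotate(1, 180)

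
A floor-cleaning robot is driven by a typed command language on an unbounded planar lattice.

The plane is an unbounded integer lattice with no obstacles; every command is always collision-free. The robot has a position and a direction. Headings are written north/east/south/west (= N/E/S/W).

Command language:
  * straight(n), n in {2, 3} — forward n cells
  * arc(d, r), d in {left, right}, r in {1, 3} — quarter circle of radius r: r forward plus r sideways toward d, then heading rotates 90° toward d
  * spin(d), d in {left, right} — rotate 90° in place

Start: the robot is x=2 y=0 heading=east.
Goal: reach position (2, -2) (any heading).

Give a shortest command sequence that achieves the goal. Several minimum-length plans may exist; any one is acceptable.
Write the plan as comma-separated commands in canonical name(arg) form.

spin(right), straight(2)

start: x=2 y=0 heading=east
t=1 spin(right) ⇒ x=2 y=0 heading=south
t=2 straight(2) ⇒ x=2 y=-2 heading=south
no 1-step plan works, so 2 is optimal.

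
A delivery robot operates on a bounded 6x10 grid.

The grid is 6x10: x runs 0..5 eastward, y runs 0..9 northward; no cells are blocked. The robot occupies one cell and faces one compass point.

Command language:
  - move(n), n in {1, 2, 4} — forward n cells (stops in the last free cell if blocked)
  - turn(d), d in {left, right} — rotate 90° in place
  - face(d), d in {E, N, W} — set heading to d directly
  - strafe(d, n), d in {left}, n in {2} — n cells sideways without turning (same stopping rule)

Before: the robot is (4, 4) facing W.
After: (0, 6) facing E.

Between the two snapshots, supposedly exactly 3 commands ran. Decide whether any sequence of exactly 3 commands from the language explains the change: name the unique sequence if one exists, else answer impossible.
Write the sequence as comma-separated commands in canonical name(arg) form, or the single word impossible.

move(4), face(E), strafe(left, 2)

key: order matters: swapping move(4) and strafe(left, 2) lands elsewhere
initial: (4, 4) facing W
step 1 (move(4)): (0, 4) facing W
step 2 (face(E)): (0, 4) facing E
step 3 (strafe(left, 2)): (0, 6) facing E
no other 3-command option fits: unique.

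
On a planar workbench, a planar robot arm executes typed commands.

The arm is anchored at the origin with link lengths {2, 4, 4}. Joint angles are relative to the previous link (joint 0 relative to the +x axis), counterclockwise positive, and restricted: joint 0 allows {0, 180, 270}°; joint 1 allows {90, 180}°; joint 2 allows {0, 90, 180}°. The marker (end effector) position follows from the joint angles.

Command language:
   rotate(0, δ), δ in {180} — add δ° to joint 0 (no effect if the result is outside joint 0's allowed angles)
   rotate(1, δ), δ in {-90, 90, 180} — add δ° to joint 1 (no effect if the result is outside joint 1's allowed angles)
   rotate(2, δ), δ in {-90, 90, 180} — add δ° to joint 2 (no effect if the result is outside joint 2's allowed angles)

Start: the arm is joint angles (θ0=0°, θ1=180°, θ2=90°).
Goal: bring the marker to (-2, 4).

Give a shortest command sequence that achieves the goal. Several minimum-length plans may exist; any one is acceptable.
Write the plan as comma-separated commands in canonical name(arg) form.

from: joint angles (θ0=0°, θ1=180°, θ2=90°)
step 1 (rotate(1, -90)): joint angles (θ0=0°, θ1=90°, θ2=90°)
nothing shorter than 1 reaches the goal.

rotate(1, -90)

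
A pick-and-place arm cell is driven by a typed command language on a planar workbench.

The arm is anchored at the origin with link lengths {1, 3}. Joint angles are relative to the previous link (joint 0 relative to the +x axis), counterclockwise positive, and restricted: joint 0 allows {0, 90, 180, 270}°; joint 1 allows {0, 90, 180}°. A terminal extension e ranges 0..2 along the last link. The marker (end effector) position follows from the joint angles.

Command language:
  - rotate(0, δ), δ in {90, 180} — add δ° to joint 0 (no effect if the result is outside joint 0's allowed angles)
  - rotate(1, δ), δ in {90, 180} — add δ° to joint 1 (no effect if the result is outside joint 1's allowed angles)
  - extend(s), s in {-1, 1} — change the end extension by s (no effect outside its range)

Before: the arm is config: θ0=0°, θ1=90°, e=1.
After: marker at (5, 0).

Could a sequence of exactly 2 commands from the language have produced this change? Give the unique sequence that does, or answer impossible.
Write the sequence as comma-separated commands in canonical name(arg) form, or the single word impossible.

key: running rotate(1, 180) before rotate(1, 90) would end elsewhere — order is forced
begin: config: θ0=0°, θ1=90°, e=1
1. rotate(1, 90) → config: θ0=0°, θ1=180°, e=1
2. rotate(1, 180) → config: θ0=0°, θ1=0°, e=1
uniquely the one of 36 2-step routes that fits.

rotate(1, 90), rotate(1, 180)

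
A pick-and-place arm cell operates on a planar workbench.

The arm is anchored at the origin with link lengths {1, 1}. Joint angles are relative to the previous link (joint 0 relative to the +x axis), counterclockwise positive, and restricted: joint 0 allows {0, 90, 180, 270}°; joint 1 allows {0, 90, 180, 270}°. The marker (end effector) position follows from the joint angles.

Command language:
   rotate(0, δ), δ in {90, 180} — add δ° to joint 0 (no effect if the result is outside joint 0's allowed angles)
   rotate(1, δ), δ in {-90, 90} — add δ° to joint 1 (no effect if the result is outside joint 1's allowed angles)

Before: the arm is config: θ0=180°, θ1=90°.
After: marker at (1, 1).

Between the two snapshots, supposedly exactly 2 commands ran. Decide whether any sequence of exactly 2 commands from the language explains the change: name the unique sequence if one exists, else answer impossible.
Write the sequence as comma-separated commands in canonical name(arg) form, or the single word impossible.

rotate(0, 90), rotate(0, 90)

t0: config: θ0=180°, θ1=90°
1. rotate(0, 90) → config: θ0=270°, θ1=90°
2. rotate(0, 90) → config: θ0=0°, θ1=90°
all 16 alternatives checked — unique.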